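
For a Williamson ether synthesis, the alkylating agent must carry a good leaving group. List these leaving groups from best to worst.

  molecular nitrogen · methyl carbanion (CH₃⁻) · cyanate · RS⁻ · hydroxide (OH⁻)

molecular nitrogen: no meaningful conjugate acid; N₂ departs as an exceptionally stable neutral molecule
cyanate: pKₐ(HOCN) ≈ 3.5
RS⁻: pKₐ(RSH (a thiol)) ≈ 10.5
hydroxide (OH⁻): pKₐ(H₂O) ≈ 15.7
methyl carbanion (CH₃⁻): pKₐ(CH₄) ≈ 48

molecular nitrogen > cyanate > RS⁻ > hydroxide (OH⁻) > methyl carbanion (CH₃⁻)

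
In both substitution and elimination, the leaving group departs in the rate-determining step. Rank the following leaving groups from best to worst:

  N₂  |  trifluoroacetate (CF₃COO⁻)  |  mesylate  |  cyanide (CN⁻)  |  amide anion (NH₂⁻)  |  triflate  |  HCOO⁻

A good leaving group is a weak base: the lower the pKₐ of its conjugate acid, the more readily it departs.
N₂: no meaningful conjugate acid; N₂ departs as an exceptionally stable neutral molecule
triflate: pKₐ(CF₃SO₃H (triflic acid)) ≈ -14
mesylate: pKₐ(CH₃SO₃H (MsOH)) ≈ -1.9
trifluoroacetate (CF₃COO⁻): pKₐ(CF₃COOH) ≈ 0.2
HCOO⁻: pKₐ(HCOOH) ≈ 3.8
cyanide (CN⁻): pKₐ(HCN) ≈ 9.2
amide anion (NH₂⁻): pKₐ(NH₃) ≈ 38

N₂ > triflate > mesylate > trifluoroacetate (CF₃COO⁻) > HCOO⁻ > cyanide (CN⁻) > amide anion (NH₂⁻)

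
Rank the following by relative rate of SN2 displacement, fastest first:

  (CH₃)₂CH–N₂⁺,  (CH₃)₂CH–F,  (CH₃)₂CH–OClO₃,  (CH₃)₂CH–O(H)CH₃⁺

The skeletons are identical, so relative rate is governed entirely by leaving-group ability.
The more stable X⁻ (or X) is on its own — i.e. the weaker a base it is — the better a leaving group it makes.
(CH₃)₂CH–N₂⁺ loses N₂: no meaningful conjugate acid; N₂ departs as an exceptionally stable neutral molecule
(CH₃)₂CH–OClO₃ loses ClO₄⁻: pKₐ(HClO₄) ≈ -10
(CH₃)₂CH–O(H)CH₃⁺ loses R'OH: pKₐ(R'OH₂⁺) ≈ -2.4
(CH₃)₂CH–F loses F⁻: pKₐ(HF) ≈ 3.2

(CH₃)₂CH–N₂⁺ > (CH₃)₂CH–OClO₃ > (CH₃)₂CH–O(H)CH₃⁺ > (CH₃)₂CH–F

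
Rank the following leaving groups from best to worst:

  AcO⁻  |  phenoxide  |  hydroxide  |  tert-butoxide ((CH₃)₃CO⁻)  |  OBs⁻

Leaving-group ability tracks the stability of the departed species; conjugate-acid pKₐ is the usual yardstick (lower pKₐ → better LG).
OBs⁻: pKₐ(p-BrC₆H₄SO₃H) ≈ -2.8
AcO⁻: pKₐ(CH₃COOH) ≈ 4.8
phenoxide: pKₐ(C₆H₅OH (phenol)) ≈ 10
hydroxide: pKₐ(H₂O) ≈ 15.7 — strong base; essentially never leaves without prior activation
tert-butoxide ((CH₃)₃CO⁻): pKₐ(t-BuOH) ≈ 18 — bulky, strongly basic alkoxide

OBs⁻ > AcO⁻ > phenoxide > hydroxide > tert-butoxide ((CH₃)₃CO⁻)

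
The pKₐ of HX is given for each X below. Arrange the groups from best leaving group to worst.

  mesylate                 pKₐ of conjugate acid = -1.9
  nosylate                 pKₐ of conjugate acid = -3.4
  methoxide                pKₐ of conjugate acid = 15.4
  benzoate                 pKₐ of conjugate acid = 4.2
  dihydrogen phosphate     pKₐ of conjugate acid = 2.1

Lower conjugate-acid pKₐ ⇒ weaker base ⇒ better leaving group.
Sorting by the given values: nosylate (-3.4), mesylate (-1.9), dihydrogen phosphate (2.1), benzoate (4.2), methoxide (15.4).

nosylate > mesylate > dihydrogen phosphate > benzoate > methoxide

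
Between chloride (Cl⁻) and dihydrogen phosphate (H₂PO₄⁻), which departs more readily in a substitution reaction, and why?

chloride (Cl⁻)

chloride (Cl⁻) is the better leaving group.
pKₐ(HCl) ≈ -7 versus pKₐ(H₃PO₄) ≈ 2.1: chloride (Cl⁻) is the much weaker base.
Moderately weak base.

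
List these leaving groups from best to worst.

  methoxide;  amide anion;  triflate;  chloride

Leaving-group ability tracks the stability of the departed species; conjugate-acid pKₐ is the usual yardstick (lower pKₐ → better LG).
triflate: pKₐ(CF₃SO₃H (triflic acid)) ≈ -14
chloride: pKₐ(HCl) ≈ -7
methoxide: pKₐ(CH₃OH) ≈ 15.5
amide anion: pKₐ(NH₃) ≈ 38

triflate > chloride > methoxide > amide anion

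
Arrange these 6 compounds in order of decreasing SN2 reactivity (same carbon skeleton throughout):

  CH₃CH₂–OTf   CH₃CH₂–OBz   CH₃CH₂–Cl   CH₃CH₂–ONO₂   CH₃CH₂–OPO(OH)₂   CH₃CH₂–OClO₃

CH₃CH₂–OTf > CH₃CH₂–OClO₃ > CH₃CH₂–Cl > CH₃CH₂–ONO₂ > CH₃CH₂–OPO(OH)₂ > CH₃CH₂–OBz

The skeletons are identical, so relative rate is governed entirely by leaving-group ability.
Leaving-group ability tracks the stability of the departed species; conjugate-acid pKₐ is the usual yardstick (lower pKₐ → better LG).
CH₃CH₂–OTf loses OTf⁻: pKₐ(CF₃SO₃H (triflic acid)) ≈ -14
CH₃CH₂–OClO₃ loses ClO₄⁻: pKₐ(HClO₄) ≈ -10
CH₃CH₂–Cl loses Cl⁻: pKₐ(HCl) ≈ -7
CH₃CH₂–ONO₂ loses NO₃⁻: pKₐ(HNO₃) ≈ -1.3
CH₃CH₂–OPO(OH)₂ loses H₂PO₄⁻: pKₐ(H₃PO₄) ≈ 2.1
CH₃CH₂–OBz loses PhCOO⁻: pKₐ(C₆H₅COOH) ≈ 4.2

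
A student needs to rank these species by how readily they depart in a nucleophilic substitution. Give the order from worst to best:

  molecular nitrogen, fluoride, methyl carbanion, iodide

methyl carbanion < fluoride < iodide < molecular nitrogen

Leaving-group ability tracks the stability of the departed species; conjugate-acid pKₐ is the usual yardstick (lower pKₐ → better LG).
molecular nitrogen: no meaningful conjugate acid; N₂ departs as an exceptionally stable neutral molecule
iodide: pKₐ(HI) ≈ -10 — large, highly polarisable; very weak base
fluoride: pKₐ(HF) ≈ 3.2 — small and strongly basic; the poor halide leaving group
methyl carbanion: pKₐ(CH₄) ≈ 48 — unstabilised carbanion; the worst conceivable leaving group
Reversing gives the worst-to-best order requested.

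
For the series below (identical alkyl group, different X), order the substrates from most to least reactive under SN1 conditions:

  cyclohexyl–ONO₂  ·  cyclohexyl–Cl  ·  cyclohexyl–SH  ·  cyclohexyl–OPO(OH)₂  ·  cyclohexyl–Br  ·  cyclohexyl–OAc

cyclohexyl–Br > cyclohexyl–Cl > cyclohexyl–ONO₂ > cyclohexyl–OPO(OH)₂ > cyclohexyl–OAc > cyclohexyl–SH

Identical carbon frameworks mean the comparison reduces to leaving-group quality.
A good leaving group is a weak base: the lower the pKₐ of its conjugate acid, the more readily it departs.
cyclohexyl–Br loses Br⁻: pKₐ(HBr) ≈ -9
cyclohexyl–Cl loses Cl⁻: pKₐ(HCl) ≈ -7
cyclohexyl–ONO₂ loses NO₃⁻: pKₐ(HNO₃) ≈ -1.3
cyclohexyl–OPO(OH)₂ loses H₂PO₄⁻: pKₐ(H₃PO₄) ≈ 2.1
cyclohexyl–OAc loses AcO⁻: pKₐ(CH₃COOH) ≈ 4.8
cyclohexyl–SH loses HS⁻: pKₐ(H₂S) ≈ 7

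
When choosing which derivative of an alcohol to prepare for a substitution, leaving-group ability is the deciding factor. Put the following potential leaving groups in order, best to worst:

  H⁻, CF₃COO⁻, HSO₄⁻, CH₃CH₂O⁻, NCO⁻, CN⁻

HSO₄⁻ > CF₃COO⁻ > NCO⁻ > CN⁻ > CH₃CH₂O⁻ > H⁻

A good leaving group is a weak base: the lower the pKₐ of its conjugate acid, the more readily it departs.
HSO₄⁻: pKₐ(H₂SO₄) ≈ -3
CF₃COO⁻: pKₐ(CF₃COOH) ≈ 0.2
NCO⁻: pKₐ(HOCN) ≈ 3.5
CN⁻: pKₐ(HCN) ≈ 9.2 — sp carbon stabilises the charge somewhat, but still a poor LG
CH₃CH₂O⁻: pKₐ(CH₃CH₂OH) ≈ 16 — strong base; alkoxides do not leave unassisted
H⁻: pKₐ(H₂) ≈ 36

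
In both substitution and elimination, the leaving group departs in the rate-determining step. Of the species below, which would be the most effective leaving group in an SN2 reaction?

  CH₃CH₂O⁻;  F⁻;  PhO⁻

F⁻: pKₐ(HF) ≈ 3.2
PhO⁻: pKₐ(C₆H₅OH (phenol)) ≈ 10
CH₃CH₂O⁻: pKₐ(CH₃CH₂OH) ≈ 16

F⁻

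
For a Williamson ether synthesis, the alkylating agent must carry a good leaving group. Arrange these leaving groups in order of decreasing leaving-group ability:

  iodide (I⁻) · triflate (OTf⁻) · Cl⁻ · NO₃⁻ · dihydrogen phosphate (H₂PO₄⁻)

triflate (OTf⁻): pKₐ(CF₃SO₃H (triflic acid)) ≈ -14 — charge spread over three oxygens and a CF₃ group; the premier leaving group in synthesis
iodide (I⁻): pKₐ(HI) ≈ -10 — large, highly polarisable; very weak base
Cl⁻: pKₐ(HCl) ≈ -7 — moderately weak base
NO₃⁻: pKₐ(HNO₃) ≈ -1.3
dihydrogen phosphate (H₂PO₄⁻): pKₐ(H₃PO₄) ≈ 2.1 — moderate base; biological leaving group after further activation

triflate (OTf⁻) > iodide (I⁻) > Cl⁻ > NO₃⁻ > dihydrogen phosphate (H₂PO₄⁻)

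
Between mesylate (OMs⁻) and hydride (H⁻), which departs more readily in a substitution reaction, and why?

mesylate (OMs⁻)

mesylate (OMs⁻) is the better leaving group.
pKₐ(CH₃SO₃H (MsOH)) ≈ -1.9 versus pKₐ(H₂) ≈ 36: mesylate (OMs⁻) is the much weaker base.
Resonance-delocalised alkanesulfonate.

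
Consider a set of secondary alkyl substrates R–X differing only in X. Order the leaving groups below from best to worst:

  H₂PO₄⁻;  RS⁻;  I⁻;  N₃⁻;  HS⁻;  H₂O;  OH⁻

Rank by basicity of the departing species: weakest base leaves most easily.
I⁻: pKₐ(HI) ≈ -10
H₂O: pKₐ(H₃O⁺) ≈ -1.7 — neutral; leaves from a protonated alcohol (R–OH₂⁺)
H₂PO₄⁻: pKₐ(H₃PO₄) ≈ 2.1 — moderate base; biological leaving group after further activation
N₃⁻: pKₐ(HN₃) ≈ 4.7 — linear, resonance-stabilised
HS⁻: pKₐ(H₂S) ≈ 7
RS⁻: pKₐ(RSH (a thiol)) ≈ 10.5
OH⁻: pKₐ(H₂O) ≈ 15.7 — strong base; essentially never leaves without prior activation

I⁻ > H₂O > H₂PO₄⁻ > N₃⁻ > HS⁻ > RS⁻ > OH⁻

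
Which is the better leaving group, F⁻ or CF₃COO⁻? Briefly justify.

CF₃COO⁻

CF₃COO⁻ is the better leaving group.
pKₐ(CF₃COOH) ≈ 0.2 versus pKₐ(HF) ≈ 3.2: CF₃COO⁻ is the much weaker base.
Strongly electron-withdrawing CF₃ stabilises the carboxylate.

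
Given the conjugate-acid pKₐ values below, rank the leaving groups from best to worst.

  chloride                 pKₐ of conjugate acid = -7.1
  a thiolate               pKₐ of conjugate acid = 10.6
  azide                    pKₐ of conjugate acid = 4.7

Lower conjugate-acid pKₐ ⇒ weaker base ⇒ better leaving group.
Sorting by the given values: chloride (-7.1), azide (4.7), a thiolate (10.6).

chloride > azide > a thiolate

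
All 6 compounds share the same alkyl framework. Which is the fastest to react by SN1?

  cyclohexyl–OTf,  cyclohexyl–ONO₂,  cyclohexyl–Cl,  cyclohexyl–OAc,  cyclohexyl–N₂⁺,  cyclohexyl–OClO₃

cyclohexyl–N₂⁺

With the same alkyl group throughout, only the leaving group differentiates the rates.
A good leaving group is a weak base: the lower the pKₐ of its conjugate acid, the more readily it departs.
cyclohexyl–N₂⁺ loses N₂: no meaningful conjugate acid; N₂ departs as an exceptionally stable neutral molecule
cyclohexyl–OTf loses OTf⁻: pKₐ(CF₃SO₃H (triflic acid)) ≈ -14
cyclohexyl–OClO₃ loses ClO₄⁻: pKₐ(HClO₄) ≈ -10
cyclohexyl–Cl loses Cl⁻: pKₐ(HCl) ≈ -7
cyclohexyl–ONO₂ loses NO₃⁻: pKₐ(HNO₃) ≈ -1.3
cyclohexyl–OAc loses AcO⁻: pKₐ(CH₃COOH) ≈ 4.8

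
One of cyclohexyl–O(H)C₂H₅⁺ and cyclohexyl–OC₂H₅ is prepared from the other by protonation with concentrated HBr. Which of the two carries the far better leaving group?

cyclohexyl–O(H)C₂H₅⁺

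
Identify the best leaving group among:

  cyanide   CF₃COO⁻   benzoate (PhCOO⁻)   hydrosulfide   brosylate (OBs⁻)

brosylate (OBs⁻)

brosylate (OBs⁻): pKₐ(p-BrC₆H₄SO₃H) ≈ -2.8
CF₃COO⁻: pKₐ(CF₃COOH) ≈ 0.2
benzoate (PhCOO⁻): pKₐ(C₆H₅COOH) ≈ 4.2
hydrosulfide: pKₐ(H₂S) ≈ 7
cyanide: pKₐ(HCN) ≈ 9.2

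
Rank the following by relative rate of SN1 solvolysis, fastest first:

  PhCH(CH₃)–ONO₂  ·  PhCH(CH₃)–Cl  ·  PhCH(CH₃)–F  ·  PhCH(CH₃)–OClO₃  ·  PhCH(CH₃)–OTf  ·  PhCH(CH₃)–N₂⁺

The skeletons are identical, so relative rate is governed entirely by leaving-group ability.
Leaving-group ability tracks the stability of the departed species; conjugate-acid pKₐ is the usual yardstick (lower pKₐ → better LG).
PhCH(CH₃)–N₂⁺ loses N₂: no meaningful conjugate acid; N₂ departs as an exceptionally stable neutral molecule
PhCH(CH₃)–OTf loses OTf⁻: pKₐ(CF₃SO₃H (triflic acid)) ≈ -14
PhCH(CH₃)–OClO₃ loses ClO₄⁻: pKₐ(HClO₄) ≈ -10
PhCH(CH₃)–Cl loses Cl⁻: pKₐ(HCl) ≈ -7
PhCH(CH₃)–ONO₂ loses NO₃⁻: pKₐ(HNO₃) ≈ -1.3
PhCH(CH₃)–F loses F⁻: pKₐ(HF) ≈ 3.2

PhCH(CH₃)–N₂⁺ > PhCH(CH₃)–OTf > PhCH(CH₃)–OClO₃ > PhCH(CH₃)–Cl > PhCH(CH₃)–ONO₂ > PhCH(CH₃)–F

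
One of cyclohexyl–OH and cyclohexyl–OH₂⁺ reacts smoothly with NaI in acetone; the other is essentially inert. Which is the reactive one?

cyclohexyl–OH₂⁺

From cyclohexyl–OH the departing group would be OH⁻ (pKₐ(H₂O) ≈ 15.7). Strong base; essentially never leaves without prior activation.
From cyclohexyl–OH₂⁺ the leaving group is H₂O (pKₐ(H₃O⁺) ≈ -1.7). Neutral; leaves from a protonated alcohol (R–OH₂⁺).
(In practice cyclohexyl–OH₂⁺ is made from cyclohexyl–OH by protonation with strong acid, converting the leaving group from hydroxide to neutral water.)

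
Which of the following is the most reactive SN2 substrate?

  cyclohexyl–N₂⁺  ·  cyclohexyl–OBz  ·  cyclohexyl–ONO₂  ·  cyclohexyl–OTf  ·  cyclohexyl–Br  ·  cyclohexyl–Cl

cyclohexyl–N₂⁺

Identical carbon frameworks mean the comparison reduces to leaving-group quality.
Leaving-group ability tracks the stability of the departed species; conjugate-acid pKₐ is the usual yardstick (lower pKₐ → better LG).
cyclohexyl–N₂⁺ loses N₂: no meaningful conjugate acid; N₂ departs as an exceptionally stable neutral molecule
cyclohexyl–OTf loses OTf⁻: pKₐ(CF₃SO₃H (triflic acid)) ≈ -14
cyclohexyl–Br loses Br⁻: pKₐ(HBr) ≈ -9
cyclohexyl–Cl loses Cl⁻: pKₐ(HCl) ≈ -7
cyclohexyl–ONO₂ loses NO₃⁻: pKₐ(HNO₃) ≈ -1.3
cyclohexyl–OBz loses PhCOO⁻: pKₐ(C₆H₅COOH) ≈ 4.2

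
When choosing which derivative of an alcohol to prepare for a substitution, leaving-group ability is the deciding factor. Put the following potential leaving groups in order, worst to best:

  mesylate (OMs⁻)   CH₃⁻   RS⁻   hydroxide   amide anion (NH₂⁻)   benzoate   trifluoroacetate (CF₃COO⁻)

CH₃⁻ < amide anion (NH₂⁻) < hydroxide < RS⁻ < benzoate < trifluoroacetate (CF₃COO⁻) < mesylate (OMs⁻)

Leaving-group ability tracks the stability of the departed species; conjugate-acid pKₐ is the usual yardstick (lower pKₐ → better LG).
mesylate (OMs⁻): pKₐ(CH₃SO₃H (MsOH)) ≈ -1.9
trifluoroacetate (CF₃COO⁻): pKₐ(CF₃COOH) ≈ 0.2
benzoate: pKₐ(C₆H₅COOH) ≈ 4.2
RS⁻: pKₐ(RSH (a thiol)) ≈ 10.5
hydroxide: pKₐ(H₂O) ≈ 15.7
amide anion (NH₂⁻): pKₐ(NH₃) ≈ 38
CH₃⁻: pKₐ(CH₄) ≈ 48
The question asks for worst first, so the sequence is read in increasing leaving-group ability.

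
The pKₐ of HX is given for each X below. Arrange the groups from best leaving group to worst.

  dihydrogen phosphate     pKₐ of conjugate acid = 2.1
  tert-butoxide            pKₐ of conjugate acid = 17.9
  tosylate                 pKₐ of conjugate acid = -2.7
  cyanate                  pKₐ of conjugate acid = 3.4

Lower conjugate-acid pKₐ ⇒ weaker base ⇒ better leaving group.
Sorting by the given values: tosylate (-2.7), dihydrogen phosphate (2.1), cyanate (3.4), tert-butoxide (17.9).

tosylate > dihydrogen phosphate > cyanate > tert-butoxide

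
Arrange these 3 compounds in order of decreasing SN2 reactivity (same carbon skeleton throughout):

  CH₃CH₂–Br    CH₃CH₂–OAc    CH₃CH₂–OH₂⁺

Same R in every case — rank the leaving groups.
A good leaving group is a weak base: the lower the pKₐ of its conjugate acid, the more readily it departs.
CH₃CH₂–Br loses Br⁻: pKₐ(HBr) ≈ -9
CH₃CH₂–OH₂⁺ loses H₂O: pKₐ(H₃O⁺) ≈ -1.7
CH₃CH₂–OAc loses AcO⁻: pKₐ(CH₃COOH) ≈ 4.8

CH₃CH₂–Br > CH₃CH₂–OH₂⁺ > CH₃CH₂–OAc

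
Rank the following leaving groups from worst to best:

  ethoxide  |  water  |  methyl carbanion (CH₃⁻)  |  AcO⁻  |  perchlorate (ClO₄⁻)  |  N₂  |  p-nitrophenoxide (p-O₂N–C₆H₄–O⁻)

methyl carbanion (CH₃⁻) < ethoxide < p-nitrophenoxide (p-O₂N–C₆H₄–O⁻) < AcO⁻ < water < perchlorate (ClO₄⁻) < N₂

N₂: no meaningful conjugate acid; N₂ departs as an exceptionally stable neutral molecule
perchlorate (ClO₄⁻): pKₐ(HClO₄) ≈ -10 — extremely weak base; rarely used for safety reasons
water: pKₐ(H₃O⁺) ≈ -1.7 — neutral; leaves from a protonated alcohol (R–OH₂⁺)
AcO⁻: pKₐ(CH₃COOH) ≈ 4.8 — resonance-stabilised but still a weak base
p-nitrophenoxide (p-O₂N–C₆H₄–O⁻): pKₐ(p-nitrophenol) ≈ 7.2 — nitro group delocalises the charge; the classic chromogenic LG
ethoxide: pKₐ(CH₃CH₂OH) ≈ 16
methyl carbanion (CH₃⁻): pKₐ(CH₄) ≈ 48 — unstabilised carbanion; the worst conceivable leaving group
The question asks for worst first, so the sequence is read in increasing leaving-group ability.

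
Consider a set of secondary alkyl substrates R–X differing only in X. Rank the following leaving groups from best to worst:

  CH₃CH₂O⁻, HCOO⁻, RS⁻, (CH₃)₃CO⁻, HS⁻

HCOO⁻ > HS⁻ > RS⁻ > CH₃CH₂O⁻ > (CH₃)₃CO⁻

A good leaving group is a weak base: the lower the pKₐ of its conjugate acid, the more readily it departs.
HCOO⁻: pKₐ(HCOOH) ≈ 3.8
HS⁻: pKₐ(H₂S) ≈ 7
RS⁻: pKₐ(RSH (a thiol)) ≈ 10.5
CH₃CH₂O⁻: pKₐ(CH₃CH₂OH) ≈ 16
(CH₃)₃CO⁻: pKₐ(t-BuOH) ≈ 18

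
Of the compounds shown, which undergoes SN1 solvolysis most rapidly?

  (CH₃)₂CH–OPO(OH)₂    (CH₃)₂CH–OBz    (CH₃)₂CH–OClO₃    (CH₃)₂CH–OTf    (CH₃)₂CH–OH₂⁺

With the same alkyl group throughout, only the leaving group differentiates the rates.
Leaving-group ability tracks the stability of the departed species; conjugate-acid pKₐ is the usual yardstick (lower pKₐ → better LG).
(CH₃)₂CH–OTf loses OTf⁻: pKₐ(CF₃SO₃H (triflic acid)) ≈ -14
(CH₃)₂CH–OClO₃ loses ClO₄⁻: pKₐ(HClO₄) ≈ -10
(CH₃)₂CH–OH₂⁺ loses H₂O: pKₐ(H₃O⁺) ≈ -1.7
(CH₃)₂CH–OPO(OH)₂ loses H₂PO₄⁻: pKₐ(H₃PO₄) ≈ 2.1
(CH₃)₂CH–OBz loses PhCOO⁻: pKₐ(C₆H₅COOH) ≈ 4.2

(CH₃)₂CH–OTf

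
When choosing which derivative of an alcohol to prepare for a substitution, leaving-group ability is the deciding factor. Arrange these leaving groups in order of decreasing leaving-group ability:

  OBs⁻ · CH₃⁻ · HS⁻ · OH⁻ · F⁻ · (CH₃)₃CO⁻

Rank by basicity of the departing species: weakest base leaves most easily.
OBs⁻: pKₐ(p-BrC₆H₄SO₃H) ≈ -2.8
F⁻: pKₐ(HF) ≈ 3.2
HS⁻: pKₐ(H₂S) ≈ 7
OH⁻: pKₐ(H₂O) ≈ 15.7
(CH₃)₃CO⁻: pKₐ(t-BuOH) ≈ 18
CH₃⁻: pKₐ(CH₄) ≈ 48

OBs⁻ > F⁻ > HS⁻ > OH⁻ > (CH₃)₃CO⁻ > CH₃⁻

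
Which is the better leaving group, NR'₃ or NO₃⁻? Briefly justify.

NO₃⁻ is the better leaving group.
pKₐ(HNO₃) ≈ -1.3 versus pKₐ(R'₃NH⁺) ≈ 10.7: NO₃⁻ is the much weaker base.
Resonance-delocalised over three oxygens.

NO₃⁻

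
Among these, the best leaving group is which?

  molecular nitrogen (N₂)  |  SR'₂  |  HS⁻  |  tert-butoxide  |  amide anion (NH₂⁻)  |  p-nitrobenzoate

Rank by basicity of the departing species: weakest base leaves most easily.
molecular nitrogen (N₂): no meaningful conjugate acid; N₂ departs as an exceptionally stable neutral molecule
SR'₂: pKₐ(R'₂SH⁺) ≈ -7
p-nitrobenzoate: pKₐ(p-nitrobenzoic acid) ≈ 3.4
HS⁻: pKₐ(H₂S) ≈ 7
tert-butoxide: pKₐ(t-BuOH) ≈ 18
amide anion (NH₂⁻): pKₐ(NH₃) ≈ 38

molecular nitrogen (N₂)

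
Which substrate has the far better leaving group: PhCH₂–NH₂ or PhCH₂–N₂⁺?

PhCH₂–N₂⁺

From PhCH₂–NH₂ the departing group would be NH₂⁻ (pKₐ(NH₃) ≈ 38). Extremely strong base; never a leaving group.
From PhCH₂–N₂⁺ the leaving group is N₂ (no meaningful conjugate acid; N₂ departs as an exceptionally stable neutral molecule).
(In practice PhCH₂–N₂⁺ is made from PhCH₂–NH₂ by diazotisation (NaNO₂ / HCl, 0 °C), generating a diazonium salt that expels N₂.)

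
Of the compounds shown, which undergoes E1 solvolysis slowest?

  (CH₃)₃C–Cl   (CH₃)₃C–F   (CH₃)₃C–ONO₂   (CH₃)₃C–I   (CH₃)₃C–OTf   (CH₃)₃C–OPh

Identical carbon frameworks mean the comparison reduces to leaving-group quality.
Rank by basicity of the departing species: weakest base leaves most easily.
(CH₃)₃C–OTf loses OTf⁻: pKₐ(CF₃SO₃H (triflic acid)) ≈ -14
(CH₃)₃C–I loses I⁻: pKₐ(HI) ≈ -10
(CH₃)₃C–Cl loses Cl⁻: pKₐ(HCl) ≈ -7
(CH₃)₃C–ONO₂ loses NO₃⁻: pKₐ(HNO₃) ≈ -1.3
(CH₃)₃C–F loses F⁻: pKₐ(HF) ≈ 3.2
(CH₃)₃C–OPh loses PhO⁻: pKₐ(C₆H₅OH (phenol)) ≈ 10

(CH₃)₃C–OPh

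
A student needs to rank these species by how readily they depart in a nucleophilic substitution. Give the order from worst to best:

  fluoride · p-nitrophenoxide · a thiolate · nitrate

a thiolate < p-nitrophenoxide < fluoride < nitrate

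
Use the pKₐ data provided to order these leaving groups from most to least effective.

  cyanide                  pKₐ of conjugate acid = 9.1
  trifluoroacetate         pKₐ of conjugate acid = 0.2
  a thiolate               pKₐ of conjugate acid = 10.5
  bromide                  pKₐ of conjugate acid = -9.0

Lower conjugate-acid pKₐ ⇒ weaker base ⇒ better leaving group.
Sorting by the given values: bromide (-9.0), trifluoroacetate (0.2), cyanide (9.1), a thiolate (10.5).

bromide > trifluoroacetate > cyanide > a thiolate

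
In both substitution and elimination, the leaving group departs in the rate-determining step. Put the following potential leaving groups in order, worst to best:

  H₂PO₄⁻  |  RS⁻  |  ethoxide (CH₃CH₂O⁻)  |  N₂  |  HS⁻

A good leaving group is a weak base: the lower the pKₐ of its conjugate acid, the more readily it departs.
N₂: no meaningful conjugate acid; N₂ departs as an exceptionally stable neutral molecule
H₂PO₄⁻: pKₐ(H₃PO₄) ≈ 2.1
HS⁻: pKₐ(H₂S) ≈ 7
RS⁻: pKₐ(RSH (a thiol)) ≈ 10.5
ethoxide (CH₃CH₂O⁻): pKₐ(CH₃CH₂OH) ≈ 16
Listed from poorest to best leaving group as asked.

ethoxide (CH₃CH₂O⁻) < RS⁻ < HS⁻ < H₂PO₄⁻ < N₂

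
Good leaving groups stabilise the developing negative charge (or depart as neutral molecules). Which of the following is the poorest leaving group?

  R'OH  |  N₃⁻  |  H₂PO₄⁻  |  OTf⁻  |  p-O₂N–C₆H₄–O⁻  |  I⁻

p-O₂N–C₆H₄–O⁻

Rank by basicity of the departing species: weakest base leaves most easily.
OTf⁻: pKₐ(CF₃SO₃H (triflic acid)) ≈ -14
I⁻: pKₐ(HI) ≈ -10
R'OH: pKₐ(R'OH₂⁺) ≈ -2.4
H₂PO₄⁻: pKₐ(H₃PO₄) ≈ 2.1
N₃⁻: pKₐ(HN₃) ≈ 4.7
p-O₂N–C₆H₄–O⁻: pKₐ(p-nitrophenol) ≈ 7.2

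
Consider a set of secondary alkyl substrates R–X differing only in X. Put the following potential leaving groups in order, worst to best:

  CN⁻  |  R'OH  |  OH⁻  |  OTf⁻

OH⁻ < CN⁻ < R'OH < OTf⁻

Leaving-group ability tracks the stability of the departed species; conjugate-acid pKₐ is the usual yardstick (lower pKₐ → better LG).
OTf⁻: pKₐ(CF₃SO₃H (triflic acid)) ≈ -14 — charge spread over three oxygens and a CF₃ group; the premier leaving group in synthesis
R'OH: pKₐ(R'OH₂⁺) ≈ -2.4 — neutral; leaves from a protonated ether (an oxonium ion, R–O(H)R'⁺)
CN⁻: pKₐ(HCN) ≈ 9.2 — sp carbon stabilises the charge somewhat, but still a poor LG
OH⁻: pKₐ(H₂O) ≈ 15.7
The question asks for worst first, so the sequence is read in increasing leaving-group ability.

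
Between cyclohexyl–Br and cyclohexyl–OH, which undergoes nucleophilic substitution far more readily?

cyclohexyl–Br

From cyclohexyl–OH the departing group would be OH⁻ (pKₐ(H₂O) ≈ 15.7). Strong base; essentially never leaves without prior activation.
From cyclohexyl–Br the leaving group is Br⁻ (pKₐ(HBr) ≈ -9). Weak base; good leaving group.
(In practice cyclohexyl–Br is made from cyclohexyl–OH by treatment with PBr₃, replacing the hydroxyl with bromide.)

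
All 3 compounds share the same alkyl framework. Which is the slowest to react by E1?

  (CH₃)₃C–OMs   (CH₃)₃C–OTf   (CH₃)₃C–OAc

(CH₃)₃C–OAc

With the same alkyl group throughout, only the leaving group differentiates the rates.
A good leaving group is a weak base: the lower the pKₐ of its conjugate acid, the more readily it departs.
(CH₃)₃C–OTf loses OTf⁻: pKₐ(CF₃SO₃H (triflic acid)) ≈ -14
(CH₃)₃C–OMs loses OMs⁻: pKₐ(CH₃SO₃H (MsOH)) ≈ -1.9
(CH₃)₃C–OAc loses AcO⁻: pKₐ(CH₃COOH) ≈ 4.8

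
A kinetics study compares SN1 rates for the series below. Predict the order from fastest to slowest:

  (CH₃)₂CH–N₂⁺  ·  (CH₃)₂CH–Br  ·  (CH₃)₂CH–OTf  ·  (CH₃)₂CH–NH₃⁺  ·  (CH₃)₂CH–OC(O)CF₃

Same R in every case — rank the leaving groups.
A good leaving group is a weak base: the lower the pKₐ of its conjugate acid, the more readily it departs.
(CH₃)₂CH–N₂⁺ loses N₂: no meaningful conjugate acid; N₂ departs as an exceptionally stable neutral molecule
(CH₃)₂CH–OTf loses OTf⁻: pKₐ(CF₃SO₃H (triflic acid)) ≈ -14
(CH₃)₂CH–Br loses Br⁻: pKₐ(HBr) ≈ -9
(CH₃)₂CH–OC(O)CF₃ loses CF₃COO⁻: pKₐ(CF₃COOH) ≈ 0.2
(CH₃)₂CH–NH₃⁺ loses NH₃: pKₐ(NH₄⁺) ≈ 9.2

(CH₃)₂CH–N₂⁺ > (CH₃)₂CH–OTf > (CH₃)₂CH–Br > (CH₃)₂CH–OC(O)CF₃ > (CH₃)₂CH–NH₃⁺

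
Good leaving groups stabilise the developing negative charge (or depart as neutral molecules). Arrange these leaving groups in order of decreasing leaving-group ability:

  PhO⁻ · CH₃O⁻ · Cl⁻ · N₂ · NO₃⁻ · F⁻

A good leaving group is a weak base: the lower the pKₐ of its conjugate acid, the more readily it departs.
N₂: no meaningful conjugate acid; N₂ departs as an exceptionally stable neutral molecule
Cl⁻: pKₐ(HCl) ≈ -7
NO₃⁻: pKₐ(HNO₃) ≈ -1.3
F⁻: pKₐ(HF) ≈ 3.2
PhO⁻: pKₐ(C₆H₅OH (phenol)) ≈ 10
CH₃O⁻: pKₐ(CH₃OH) ≈ 15.5

N₂ > Cl⁻ > NO₃⁻ > F⁻ > PhO⁻ > CH₃O⁻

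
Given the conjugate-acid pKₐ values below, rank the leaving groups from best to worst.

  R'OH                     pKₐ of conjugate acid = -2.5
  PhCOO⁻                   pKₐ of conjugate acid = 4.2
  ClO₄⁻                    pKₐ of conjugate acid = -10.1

ClO₄⁻ > R'OH > PhCOO⁻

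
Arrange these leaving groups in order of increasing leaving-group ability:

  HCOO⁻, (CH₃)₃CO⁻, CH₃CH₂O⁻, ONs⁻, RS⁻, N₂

Rank by basicity of the departing species: weakest base leaves most easily.
N₂: no meaningful conjugate acid; N₂ departs as an exceptionally stable neutral molecule
ONs⁻: pKₐ(p-O₂NC₆H₄SO₃H) ≈ -3.5 — p-nitro group further stabilises the sulfonate
HCOO⁻: pKₐ(HCOOH) ≈ 3.8
RS⁻: pKₐ(RSH (a thiol)) ≈ 10.5
CH₃CH₂O⁻: pKₐ(CH₃CH₂OH) ≈ 16 — strong base; alkoxides do not leave unassisted
(CH₃)₃CO⁻: pKₐ(t-BuOH) ≈ 18
Reversing gives the worst-to-best order requested.

(CH₃)₃CO⁻ < CH₃CH₂O⁻ < RS⁻ < HCOO⁻ < ONs⁻ < N₂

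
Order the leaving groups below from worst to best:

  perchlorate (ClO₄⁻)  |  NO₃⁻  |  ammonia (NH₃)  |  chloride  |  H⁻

perchlorate (ClO₄⁻): pKₐ(HClO₄) ≈ -10 — extremely weak base; rarely used for safety reasons
chloride: pKₐ(HCl) ≈ -7 — moderately weak base
NO₃⁻: pKₐ(HNO₃) ≈ -1.3
ammonia (NH₃): pKₐ(NH₄⁺) ≈ 9.2 — neutral but moderately basic; leaves from R–NH₃⁺
H⁻: pKₐ(H₂) ≈ 36
Listed from poorest to best leaving group as asked.

H⁻ < ammonia (NH₃) < NO₃⁻ < chloride < perchlorate (ClO₄⁻)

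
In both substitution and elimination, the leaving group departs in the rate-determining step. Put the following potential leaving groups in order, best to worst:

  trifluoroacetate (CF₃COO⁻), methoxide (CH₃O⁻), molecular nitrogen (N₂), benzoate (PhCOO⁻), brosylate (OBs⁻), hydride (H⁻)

molecular nitrogen (N₂): no meaningful conjugate acid; N₂ departs as an exceptionally stable neutral molecule
brosylate (OBs⁻): pKₐ(p-BrC₆H₄SO₃H) ≈ -2.8
trifluoroacetate (CF₃COO⁻): pKₐ(CF₃COOH) ≈ 0.2 — strongly electron-withdrawing CF₃ stabilises the carboxylate
benzoate (PhCOO⁻): pKₐ(C₆H₅COOH) ≈ 4.2 — aryl carboxylate
methoxide (CH₃O⁻): pKₐ(CH₃OH) ≈ 15.5 — strong base; alkoxides do not leave unassisted
hydride (H⁻): pKₐ(H₂) ≈ 36

molecular nitrogen (N₂) > brosylate (OBs⁻) > trifluoroacetate (CF₃COO⁻) > benzoate (PhCOO⁻) > methoxide (CH₃O⁻) > hydride (H⁻)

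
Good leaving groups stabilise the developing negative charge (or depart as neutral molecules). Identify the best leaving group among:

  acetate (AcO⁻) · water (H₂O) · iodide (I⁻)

iodide (I⁻): pKₐ(HI) ≈ -10
water (H₂O): pKₐ(H₃O⁺) ≈ -1.7
acetate (AcO⁻): pKₐ(CH₃COOH) ≈ 4.8

iodide (I⁻)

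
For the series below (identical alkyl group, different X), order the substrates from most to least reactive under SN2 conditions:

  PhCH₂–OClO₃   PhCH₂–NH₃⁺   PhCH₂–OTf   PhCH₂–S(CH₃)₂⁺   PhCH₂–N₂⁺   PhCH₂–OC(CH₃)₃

The skeletons are identical, so relative rate is governed entirely by leaving-group ability.
The more stable X⁻ (or X) is on its own — i.e. the weaker a base it is — the better a leaving group it makes.
PhCH₂–N₂⁺ loses N₂: no meaningful conjugate acid; N₂ departs as an exceptionally stable neutral molecule
PhCH₂–OTf loses OTf⁻: pKₐ(CF₃SO₃H (triflic acid)) ≈ -14
PhCH₂–OClO₃ loses ClO₄⁻: pKₐ(HClO₄) ≈ -10
PhCH₂–S(CH₃)₂⁺ loses SR'₂: pKₐ(R'₂SH⁺) ≈ -7
PhCH₂–NH₃⁺ loses NH₃: pKₐ(NH₄⁺) ≈ 9.2
PhCH₂–OC(CH₃)₃ loses (CH₃)₃CO⁻: pKₐ(t-BuOH) ≈ 18

PhCH₂–N₂⁺ > PhCH₂–OTf > PhCH₂–OClO₃ > PhCH₂–S(CH₃)₂⁺ > PhCH₂–NH₃⁺ > PhCH₂–OC(CH₃)₃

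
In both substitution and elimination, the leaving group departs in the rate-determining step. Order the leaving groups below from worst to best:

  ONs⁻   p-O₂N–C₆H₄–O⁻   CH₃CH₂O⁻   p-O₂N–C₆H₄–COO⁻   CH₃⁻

ONs⁻: pKₐ(p-O₂NC₆H₄SO₃H) ≈ -3.5
p-O₂N–C₆H₄–COO⁻: pKₐ(p-nitrobenzoic acid) ≈ 3.4
p-O₂N–C₆H₄–O⁻: pKₐ(p-nitrophenol) ≈ 7.2 — nitro group delocalises the charge; the classic chromogenic LG
CH₃CH₂O⁻: pKₐ(CH₃CH₂OH) ≈ 16
CH₃⁻: pKₐ(CH₄) ≈ 48 — unstabilised carbanion; the worst conceivable leaving group
Reversing gives the worst-to-best order requested.

CH₃⁻ < CH₃CH₂O⁻ < p-O₂N–C₆H₄–O⁻ < p-O₂N–C₆H₄–COO⁻ < ONs⁻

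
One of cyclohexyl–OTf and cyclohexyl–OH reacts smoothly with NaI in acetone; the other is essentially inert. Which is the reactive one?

cyclohexyl–OTf

From cyclohexyl–OH the departing group would be OH⁻ (pKₐ(H₂O) ≈ 15.7). Strong base; essentially never leaves without prior activation.
From cyclohexyl–OTf the leaving group is OTf⁻ (pKₐ(CF₃SO₃H (triflic acid)) ≈ -14). Charge spread over three oxygens and a CF₃ group; the premier leaving group in synthesis.
(In practice cyclohexyl–OTf is made from cyclohexyl–OH by treatment with Tf₂O / 2,6-lutidine, converting the hydroxyl into a triflate.)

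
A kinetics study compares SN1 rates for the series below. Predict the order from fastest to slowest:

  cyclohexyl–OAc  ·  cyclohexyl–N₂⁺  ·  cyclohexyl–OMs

cyclohexyl–N₂⁺ > cyclohexyl–OMs > cyclohexyl–OAc

Identical carbon frameworks mean the comparison reduces to leaving-group quality.
A good leaving group is a weak base: the lower the pKₐ of its conjugate acid, the more readily it departs.
cyclohexyl–N₂⁺ loses N₂: no meaningful conjugate acid; N₂ departs as an exceptionally stable neutral molecule
cyclohexyl–OMs loses OMs⁻: pKₐ(CH₃SO₃H (MsOH)) ≈ -1.9
cyclohexyl–OAc loses AcO⁻: pKₐ(CH₃COOH) ≈ 4.8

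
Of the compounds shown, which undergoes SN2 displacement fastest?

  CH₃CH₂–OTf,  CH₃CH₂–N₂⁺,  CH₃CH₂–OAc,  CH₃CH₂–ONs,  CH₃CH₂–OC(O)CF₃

Same R in every case — rank the leaving groups.
Leaving-group ability tracks the stability of the departed species; conjugate-acid pKₐ is the usual yardstick (lower pKₐ → better LG).
CH₃CH₂–N₂⁺ loses N₂: no meaningful conjugate acid; N₂ departs as an exceptionally stable neutral molecule
CH₃CH₂–OTf loses OTf⁻: pKₐ(CF₃SO₃H (triflic acid)) ≈ -14
CH₃CH₂–ONs loses ONs⁻: pKₐ(p-O₂NC₆H₄SO₃H) ≈ -3.5
CH₃CH₂–OC(O)CF₃ loses CF₃COO⁻: pKₐ(CF₃COOH) ≈ 0.2
CH₃CH₂–OAc loses AcO⁻: pKₐ(CH₃COOH) ≈ 4.8

CH₃CH₂–N₂⁺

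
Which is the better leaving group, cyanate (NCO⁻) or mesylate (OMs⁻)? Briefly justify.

mesylate (OMs⁻)

mesylate (OMs⁻) is the better leaving group.
pKₐ(CH₃SO₃H (MsOH)) ≈ -1.9 versus pKₐ(HOCN) ≈ 3.5: mesylate (OMs⁻) is the much weaker base.
Resonance-delocalised alkanesulfonate.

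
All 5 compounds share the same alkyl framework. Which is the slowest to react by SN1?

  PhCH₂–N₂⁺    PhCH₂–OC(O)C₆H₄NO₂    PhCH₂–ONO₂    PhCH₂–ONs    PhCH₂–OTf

Same R in every case — rank the leaving groups.
Leaving-group ability tracks the stability of the departed species; conjugate-acid pKₐ is the usual yardstick (lower pKₐ → better LG).
PhCH₂–N₂⁺ loses N₂: no meaningful conjugate acid; N₂ departs as an exceptionally stable neutral molecule
PhCH₂–OTf loses OTf⁻: pKₐ(CF₃SO₃H (triflic acid)) ≈ -14
PhCH₂–ONs loses ONs⁻: pKₐ(p-O₂NC₆H₄SO₃H) ≈ -3.5
PhCH₂–ONO₂ loses NO₃⁻: pKₐ(HNO₃) ≈ -1.3
PhCH₂–OC(O)C₆H₄NO₂ loses p-O₂N–C₆H₄–COO⁻: pKₐ(p-nitrobenzoic acid) ≈ 3.4

PhCH₂–OC(O)C₆H₄NO₂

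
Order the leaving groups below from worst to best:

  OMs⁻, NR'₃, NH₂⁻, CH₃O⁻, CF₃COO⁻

NH₂⁻ < CH₃O⁻ < NR'₃ < CF₃COO⁻ < OMs⁻

Leaving-group ability tracks the stability of the departed species; conjugate-acid pKₐ is the usual yardstick (lower pKₐ → better LG).
OMs⁻: pKₐ(CH₃SO₃H (MsOH)) ≈ -1.9
CF₃COO⁻: pKₐ(CF₃COOH) ≈ 0.2
NR'₃: pKₐ(R'₃NH⁺) ≈ 10.7
CH₃O⁻: pKₐ(CH₃OH) ≈ 15.5
NH₂⁻: pKₐ(NH₃) ≈ 38
Reversing gives the worst-to-best order requested.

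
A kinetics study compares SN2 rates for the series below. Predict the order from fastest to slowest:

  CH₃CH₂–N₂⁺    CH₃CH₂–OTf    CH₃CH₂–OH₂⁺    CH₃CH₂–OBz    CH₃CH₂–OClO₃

CH₃CH₂–N₂⁺ > CH₃CH₂–OTf > CH₃CH₂–OClO₃ > CH₃CH₂–OH₂⁺ > CH₃CH₂–OBz

With the same alkyl group throughout, only the leaving group differentiates the rates.
The more stable X⁻ (or X) is on its own — i.e. the weaker a base it is — the better a leaving group it makes.
CH₃CH₂–N₂⁺ loses N₂: no meaningful conjugate acid; N₂ departs as an exceptionally stable neutral molecule
CH₃CH₂–OTf loses OTf⁻: pKₐ(CF₃SO₃H (triflic acid)) ≈ -14
CH₃CH₂–OClO₃ loses ClO₄⁻: pKₐ(HClO₄) ≈ -10
CH₃CH₂–OH₂⁺ loses H₂O: pKₐ(H₃O⁺) ≈ -1.7
CH₃CH₂–OBz loses PhCOO⁻: pKₐ(C₆H₅COOH) ≈ 4.2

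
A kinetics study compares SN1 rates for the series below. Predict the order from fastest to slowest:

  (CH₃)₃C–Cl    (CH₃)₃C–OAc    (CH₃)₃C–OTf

(CH₃)₃C–OTf > (CH₃)₃C–Cl > (CH₃)₃C–OAc

With the same alkyl group throughout, only the leaving group differentiates the rates.
Leaving-group ability tracks the stability of the departed species; conjugate-acid pKₐ is the usual yardstick (lower pKₐ → better LG).
(CH₃)₃C–OTf loses OTf⁻: pKₐ(CF₃SO₃H (triflic acid)) ≈ -14
(CH₃)₃C–Cl loses Cl⁻: pKₐ(HCl) ≈ -7
(CH₃)₃C–OAc loses AcO⁻: pKₐ(CH₃COOH) ≈ 4.8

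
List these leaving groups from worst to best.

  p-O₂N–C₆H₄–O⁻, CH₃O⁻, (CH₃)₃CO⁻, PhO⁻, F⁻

(CH₃)₃CO⁻ < CH₃O⁻ < PhO⁻ < p-O₂N–C₆H₄–O⁻ < F⁻

Rank by basicity of the departing species: weakest base leaves most easily.
F⁻: pKₐ(HF) ≈ 3.2
p-O₂N–C₆H₄–O⁻: pKₐ(p-nitrophenol) ≈ 7.2
PhO⁻: pKₐ(C₆H₅OH (phenol)) ≈ 10
CH₃O⁻: pKₐ(CH₃OH) ≈ 15.5
(CH₃)₃CO⁻: pKₐ(t-BuOH) ≈ 18
The question asks for worst first, so the sequence is read in increasing leaving-group ability.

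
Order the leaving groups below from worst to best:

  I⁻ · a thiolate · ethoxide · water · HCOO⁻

The more stable X⁻ (or X) is on its own — i.e. the weaker a base it is — the better a leaving group it makes.
I⁻: pKₐ(HI) ≈ -10
water: pKₐ(H₃O⁺) ≈ -1.7
HCOO⁻: pKₐ(HCOOH) ≈ 3.8
a thiolate: pKₐ(RSH (a thiol)) ≈ 10.5
ethoxide: pKₐ(CH₃CH₂OH) ≈ 16
Reversing gives the worst-to-best order requested.

ethoxide < a thiolate < HCOO⁻ < water < I⁻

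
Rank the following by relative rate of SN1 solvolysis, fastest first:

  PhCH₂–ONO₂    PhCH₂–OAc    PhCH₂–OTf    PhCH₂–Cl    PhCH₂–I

PhCH₂–OTf > PhCH₂–I > PhCH₂–Cl > PhCH₂–ONO₂ > PhCH₂–OAc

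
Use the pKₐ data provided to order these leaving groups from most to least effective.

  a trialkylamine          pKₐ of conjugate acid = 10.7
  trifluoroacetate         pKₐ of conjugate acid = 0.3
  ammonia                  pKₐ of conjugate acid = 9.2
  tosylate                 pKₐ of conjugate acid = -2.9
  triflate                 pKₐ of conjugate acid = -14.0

Lower conjugate-acid pKₐ ⇒ weaker base ⇒ better leaving group.
Sorting by the given values: triflate (-14.0), tosylate (-2.9), trifluoroacetate (0.3), ammonia (9.2), a trialkylamine (10.7).

triflate > tosylate > trifluoroacetate > ammonia > a trialkylamine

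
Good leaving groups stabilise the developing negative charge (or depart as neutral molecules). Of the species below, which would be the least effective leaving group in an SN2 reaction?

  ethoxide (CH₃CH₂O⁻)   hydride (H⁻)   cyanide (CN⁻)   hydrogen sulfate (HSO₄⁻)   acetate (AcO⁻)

hydrogen sulfate (HSO₄⁻): pKₐ(H₂SO₄) ≈ -3
acetate (AcO⁻): pKₐ(CH₃COOH) ≈ 4.8
cyanide (CN⁻): pKₐ(HCN) ≈ 9.2
ethoxide (CH₃CH₂O⁻): pKₐ(CH₃CH₂OH) ≈ 16
hydride (H⁻): pKₐ(H₂) ≈ 36

hydride (H⁻)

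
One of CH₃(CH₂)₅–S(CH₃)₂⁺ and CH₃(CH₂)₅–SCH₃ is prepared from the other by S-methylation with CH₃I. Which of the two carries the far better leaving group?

CH₃(CH₂)₅–S(CH₃)₂⁺

From CH₃(CH₂)₅–SCH₃ the departing group would be RS⁻ (pKₐ(RSH (a thiol)) ≈ 10.5). Moderately basic; rarely leaves without activation.
From CH₃(CH₂)₅–S(CH₃)₂⁺ the leaving group is SR'₂ (pKₐ(R'₂SH⁺) ≈ -7). Neutral; leaves from a sulfonium salt (R–SR'₂⁺).
S-methylation with CH₃I works by allowing neutral dimethyl sulfide, rather than methanethiolate, to depart, making CH₃(CH₂)₅–S(CH₃)₂⁺ enormously more reactive.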